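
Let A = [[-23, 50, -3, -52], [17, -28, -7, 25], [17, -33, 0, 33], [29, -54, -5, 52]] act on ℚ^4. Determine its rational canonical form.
The invariant factors of A (the non-unit diagonal entries of the Smith normal form of xI - A over ℚ[x]) are (x - 3)^2(x + 2)(x + 3), each dividing the next. The characteristic polynomial is their product, (x - 3)^2(x + 2)(x + 3).

The rational canonical form is the block-diagonal matrix of companion matrices C(f_i):
R = [[0, 0, 0, -54], [1, 0, 0, -9], [0, 1, 0, 15], [0, 0, 1, 1]].

R = [[0, 0, 0, -54], [1, 0, 0, -9], [0, 1, 0, 15], [0, 0, 1, 1]]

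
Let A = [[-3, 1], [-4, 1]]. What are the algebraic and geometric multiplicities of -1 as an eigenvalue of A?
algebraic multiplicity 2, geometric multiplicity 1

The characteristic polynomial is (x + 1)^2, so the factor x + 1 appears with exponent 2: the algebraic multiplicity is 2.

rank(A + I) = 1, so the eigenspace has dimension 2 - 1 = 1: the geometric multiplicity is 1.

Since 1 < 2, A is not diagonalizable.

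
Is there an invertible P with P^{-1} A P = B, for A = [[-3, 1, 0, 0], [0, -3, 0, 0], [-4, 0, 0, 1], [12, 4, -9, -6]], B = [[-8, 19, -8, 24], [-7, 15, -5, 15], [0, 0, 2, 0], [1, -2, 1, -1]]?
trace(A) = -12 but trace(B) = 8. The trace is a similarity invariant, so A and B are not similar.

No.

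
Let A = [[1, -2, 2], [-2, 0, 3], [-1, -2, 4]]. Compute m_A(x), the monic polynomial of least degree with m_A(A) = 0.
m_A(x) = (x - 2)^2(x - 1)

The characteristic polynomial factors as (x - 2)^2(x - 1). The minimal polynomial is ∏(x - λ)^{k_λ} where k_λ is the size of the largest Jordan block at λ.

For λ = 1: rank(A - I) = 2, and the largest Jordan block has size 1 (the smallest k with rank((A - I)^k) = rank((A - I)^(k+1))).
For λ = 2: rank(A - 2I) = 2, and the largest Jordan block has size 2 (the smallest k with rank((A - 2I)^k) = rank((A - 2I)^(k+1))).

So m_A(x) = (x - 2)^2(x - 1).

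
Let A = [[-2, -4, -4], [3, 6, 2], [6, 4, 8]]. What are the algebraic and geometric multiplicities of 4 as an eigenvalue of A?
The characteristic polynomial is (x - 4)^3, so the factor x - 4 appears with exponent 3: the algebraic multiplicity is 3.

rank(A - 4I) = 1, so the eigenspace has dimension 3 - 1 = 2: the geometric multiplicity is 2.

Since 2 < 3, A is not diagonalizable.

algebraic multiplicity 3, geometric multiplicity 2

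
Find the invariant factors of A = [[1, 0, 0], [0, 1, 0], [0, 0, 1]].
The Jordan structure of A has elementary divisors (x - 1), (x - 1), (x - 1). Arranging the block sizes at each eigenvalue in decreasing order and taking row products gives the invariant factors.

Invariant factors (smallest first, each dividing the next): x - 1, x - 1, x - 1.

Check: the last factor x - 1 is the minimal polynomial, and the product (x - 1)^3 is the characteristic polynomial.

x - 1, x - 1, x - 1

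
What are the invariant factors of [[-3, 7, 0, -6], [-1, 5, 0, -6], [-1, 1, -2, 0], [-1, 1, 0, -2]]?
The Jordan structure of A has elementary divisors (x + 2)^2, (x + 2), (x - 4). Arranging the block sizes at each eigenvalue in decreasing order and taking row products gives the invariant factors.

Invariant factors (smallest first, each dividing the next): x + 2, (x - 4)(x + 2)^2.

Check: the last factor (x - 4)(x + 2)^2 is the minimal polynomial, and the product (x - 4)(x + 2)^3 is the characteristic polynomial.

x + 2, (x - 4)(x + 2)^2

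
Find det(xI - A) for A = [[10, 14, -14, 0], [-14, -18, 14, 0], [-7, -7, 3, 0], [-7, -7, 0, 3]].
χ_A(x) = (x - 3)^2(x + 4)^2

xI - A = [[x - 10, -14, 14, 0], [14, x + 18, -14, 0], [7, 7, x - 3, 0], [7, 7, 0, x - 3]].

Expanding det(xI - A) along the first row:
det(xI - A) = + (x - 10)·det([[x + 18, -14, 0], [7, x - 3, 0], [7, 0, x - 3]]) - (-14)·det([[14, -14, 0], [7, x - 3, 0], [7, 0, x - 3]]) + (14)·det([[14, x + 18, 0], [7, 7, 0], [7, 7, x - 3]]) - (0)·det([[14, x + 18, -14], [7, 7, x - 3], [7, 7, 0]]).

Evaluating gives χ_A(x) = x^4 + 2x^3 - 23x^2 - 24x + 144 = (x - 3)^2(x + 4)^2.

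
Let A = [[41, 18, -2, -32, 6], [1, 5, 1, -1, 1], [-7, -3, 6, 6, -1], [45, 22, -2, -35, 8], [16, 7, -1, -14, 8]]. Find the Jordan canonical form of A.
J = [[5, 1, 0, 0, 0], [0, 5, 1, 0, 0], [0, 0, 5, 0, 0], [0, 0, 0, 5, 1], [0, 0, 0, 0, 5]]

The characteristic polynomial is det(xI - A) = (x - 5)^5, so the eigenvalues are 5 (algebraic multiplicity 5).

For λ = 5: rank(A - 5I) = 3, rank((A - 5I)^2) = 1, rank((A - 5I)^3) = 0. The eigenspace has dimension 5 - 3 = 2, so there are 2 Jordan blocks; the rank sequence gives block sizes [3, 2].

Assembling the blocks gives the Jordan form J above.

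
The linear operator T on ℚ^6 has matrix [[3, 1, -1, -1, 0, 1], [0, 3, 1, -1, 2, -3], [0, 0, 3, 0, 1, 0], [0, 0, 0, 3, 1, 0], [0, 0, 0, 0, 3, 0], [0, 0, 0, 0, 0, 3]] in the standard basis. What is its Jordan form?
The characteristic polynomial is det(xI - A) = (x - 3)^6, so the eigenvalues are 3 (algebraic multiplicity 6).

For λ = 3: rank(A - 3I) = 3, rank((A - 3I)^2) = 1, rank((A - 3I)^3) = 0. The eigenspace has dimension 6 - 3 = 3, so there are 3 Jordan blocks; the rank sequence gives block sizes [3, 2, 1].

Assembling the blocks gives the Jordan form J above.

J = [[3, 1, 0, 0, 0, 0], [0, 3, 1, 0, 0, 0], [0, 0, 3, 0, 0, 0], [0, 0, 0, 3, 1, 0], [0, 0, 0, 0, 3, 0], [0, 0, 0, 0, 0, 3]]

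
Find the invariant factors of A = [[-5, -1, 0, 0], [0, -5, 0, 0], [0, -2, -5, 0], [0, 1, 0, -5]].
The Jordan structure of A has elementary divisors (x + 5)^2, (x + 5), (x + 5). Arranging the block sizes at each eigenvalue in decreasing order and taking row products gives the invariant factors.

Invariant factors (smallest first, each dividing the next): x + 5, x + 5, (x + 5)^2.

Check: the last factor (x + 5)^2 is the minimal polynomial, and the product (x + 5)^4 is the characteristic polynomial.

x + 5, x + 5, (x + 5)^2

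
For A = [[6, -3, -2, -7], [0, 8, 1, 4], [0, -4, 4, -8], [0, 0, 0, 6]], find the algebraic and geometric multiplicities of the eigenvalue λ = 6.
The characteristic polynomial is (x - 6)^4, so the factor x - 6 appears with exponent 4: the algebraic multiplicity is 4.

rank(A - 6I) = 2, so the eigenspace has dimension 4 - 2 = 2: the geometric multiplicity is 2.

Since 2 < 4, A is not diagonalizable.

algebraic multiplicity 4, geometric multiplicity 2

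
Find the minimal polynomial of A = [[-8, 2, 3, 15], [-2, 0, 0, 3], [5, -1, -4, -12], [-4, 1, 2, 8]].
m_A(x) = (x + 1)^2

The characteristic polynomial factors as (x + 1)^4. The minimal polynomial is ∏(x - λ)^{k_λ} where k_λ is the size of the largest Jordan block at λ.

For λ = -1: rank(A + I) = 2, and the largest Jordan block has size 2 (the smallest k with rank((A + I)^k) = rank((A + I)^(k+1))).

So m_A(x) = (x + 1)^2.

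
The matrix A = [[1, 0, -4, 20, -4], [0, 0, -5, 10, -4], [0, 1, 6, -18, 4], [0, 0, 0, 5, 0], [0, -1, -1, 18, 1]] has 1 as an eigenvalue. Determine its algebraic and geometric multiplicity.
algebraic multiplicity 3, geometric multiplicity 2

The characteristic polynomial is (x - 5)^2(x - 1)^3, so the factor x - 1 appears with exponent 3: the algebraic multiplicity is 3.

rank(A - I) = 3, so the eigenspace has dimension 5 - 3 = 2: the geometric multiplicity is 2.

Since 2 < 3, A is not diagonalizable.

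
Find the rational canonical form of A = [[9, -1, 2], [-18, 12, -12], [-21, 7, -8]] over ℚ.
The invariant factors of A (the non-unit diagonal entries of the Smith normal form of xI - A over ℚ[x]) are x - 6, (x - 6)(x - 1), each dividing the next. The characteristic polynomial is their product, (x - 6)^2(x - 1).

The rational canonical form is the block-diagonal matrix of companion matrices C(f_i):
R = [[6, 0, 0], [0, 0, -6], [0, 1, 7]].

R = [[6, 0, 0], [0, 0, -6], [0, 1, 7]]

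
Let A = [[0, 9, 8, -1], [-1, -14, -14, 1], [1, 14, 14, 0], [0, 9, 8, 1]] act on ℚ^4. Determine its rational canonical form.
The invariant factors of A (the non-unit diagonal entries of the Smith normal form of xI - A over ℚ[x]) are x(x - 2)^2(x + 3), each dividing the next. The characteristic polynomial is their product, x(x - 2)^2(x + 3).

The rational canonical form is the block-diagonal matrix of companion matrices C(f_i):
R = [[0, 0, 0, 0], [1, 0, 0, -12], [0, 1, 0, 8], [0, 0, 1, 1]].

R = [[0, 0, 0, 0], [1, 0, 0, -12], [0, 1, 0, 8], [0, 0, 1, 1]]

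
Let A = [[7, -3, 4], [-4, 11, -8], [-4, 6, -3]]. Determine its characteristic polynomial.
χ_A(x) = (x - 5)^3

xI - A = [[x - 7, 3, -4], [4, x - 11, 8], [4, -6, x + 3]].

Expanding det(xI - A) along the first row:
det(xI - A) = + (x - 7)·det([[x - 11, 8], [-6, x + 3]]) - (3)·det([[4, 8], [4, x + 3]]) + (-4)·det([[4, x - 11], [4, -6]]).

Evaluating gives χ_A(x) = x^3 - 15x^2 + 75x - 125 = (x - 5)^3.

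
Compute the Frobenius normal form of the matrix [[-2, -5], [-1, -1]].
R = [[0, 3], [1, -3]]

The invariant factors of A (the non-unit diagonal entries of the Smith normal form of xI - A over ℚ[x]) are x^2 + 3x - 3, each dividing the next. The characteristic polynomial is their product, x^2 + 3x - 3.

The rational canonical form is the block-diagonal matrix of companion matrices C(f_i):
R = [[0, 3], [1, -3]].

Note the characteristic polynomial does not split into linear factors over ℚ, so A has no Jordan form over ℚ; the rational canonical form exists over any field.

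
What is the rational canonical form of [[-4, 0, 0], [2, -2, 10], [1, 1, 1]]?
The invariant factors of A (the non-unit diagonal entries of the Smith normal form of xI - A over ℚ[x]) are x + 4, (x - 3)(x + 4), each dividing the next. The characteristic polynomial is their product, (x - 3)(x + 4)^2.

The rational canonical form is the block-diagonal matrix of companion matrices C(f_i):
R = [[-4, 0, 0], [0, 0, 12], [0, 1, -1]].

R = [[-4, 0, 0], [0, 0, 12], [0, 1, -1]]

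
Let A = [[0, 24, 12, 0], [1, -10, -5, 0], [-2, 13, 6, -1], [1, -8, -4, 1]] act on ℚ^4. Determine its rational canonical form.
The invariant factors of A (the non-unit diagonal entries of the Smith normal form of xI - A over ℚ[x]) are (x + 3)(x^3 - 3x + 4), each dividing the next. The characteristic polynomial is their product, (x + 3)(x^3 - 3x + 4).

The rational canonical form is the block-diagonal matrix of companion matrices C(f_i):
R = [[0, 0, 0, -12], [1, 0, 0, 5], [0, 1, 0, 3], [0, 0, 1, -3]].

Note the characteristic polynomial does not split into linear factors over ℚ, so A has no Jordan form over ℚ; the rational canonical form exists over any field.

R = [[0, 0, 0, -12], [1, 0, 0, 5], [0, 1, 0, 3], [0, 0, 1, -3]]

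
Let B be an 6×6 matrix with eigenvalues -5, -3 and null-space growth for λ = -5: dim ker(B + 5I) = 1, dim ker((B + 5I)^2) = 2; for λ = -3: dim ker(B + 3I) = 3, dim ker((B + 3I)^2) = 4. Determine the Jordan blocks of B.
λ = -5: successive nullity increments [1, 1] count blocks of size ≥ k; block sizes are [2].
λ = -3: successive nullity increments [3, 1] count blocks of size ≥ k; block sizes are [2, 1, 1].

Jordan blocks: (-5, 2), (-3, 2), (-3, 1), (-3, 1)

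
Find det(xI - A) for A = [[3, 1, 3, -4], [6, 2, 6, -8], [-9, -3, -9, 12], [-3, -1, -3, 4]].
xI - A = [[x - 3, -1, -3, 4], [-6, x - 2, -6, 8], [9, 3, x + 9, -12], [3, 1, 3, x - 4]].

Expanding det(xI - A) along the first row:
det(xI - A) = + (x - 3)·det([[x - 2, -6, 8], [3, x + 9, -12], [1, 3, x - 4]]) - (-1)·det([[-6, -6, 8], [9, x + 9, -12], [3, 3, x - 4]]) + (-3)·det([[-6, x - 2, 8], [9, 3, -12], [3, 1, x - 4]]) - (4)·det([[-6, x - 2, -6], [9, 3, x + 9], [3, 1, 3]]).

Evaluating gives χ_A(x) = x^4.

χ_A(x) = x^4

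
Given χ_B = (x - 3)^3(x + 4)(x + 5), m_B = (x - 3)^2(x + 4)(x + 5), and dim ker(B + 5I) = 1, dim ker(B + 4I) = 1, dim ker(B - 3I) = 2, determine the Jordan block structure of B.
λ = -5: algebraic multiplicity 1 (exponent in χ_B), largest block size 1 (exponent in m_B), 1 block (geometric multiplicity). This forces block sizes [1].
λ = -4: algebraic multiplicity 1 (exponent in χ_B), largest block size 1 (exponent in m_B), 1 block (geometric multiplicity). This forces block sizes [1].
λ = 3: algebraic multiplicity 3 (exponent in χ_B), largest block size 2 (exponent in m_B), 2 blocks (geometric multiplicity). These force block sizes [2, 1].

Jordan blocks: (-5, 1), (-4, 1), (3, 2), (3, 1)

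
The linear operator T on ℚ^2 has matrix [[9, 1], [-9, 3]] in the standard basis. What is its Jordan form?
The characteristic polynomial is det(xI - A) = (x - 6)^2, so the eigenvalues are 6 (algebraic multiplicity 2).

For λ = 6: rank(A - 6I) = 1, rank((A - 6I)^2) = 0. The eigenspace has dimension 2 - 1 = 1, so there is 1 Jordan block; the rank sequence gives block sizes [2].

Assembling the blocks gives the Jordan form J above.

J = [[6, 1], [0, 6]]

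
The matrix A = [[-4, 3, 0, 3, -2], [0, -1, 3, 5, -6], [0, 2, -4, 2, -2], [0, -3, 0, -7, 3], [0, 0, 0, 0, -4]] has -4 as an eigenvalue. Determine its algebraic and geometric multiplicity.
algebraic multiplicity 5, geometric multiplicity 2

The characteristic polynomial is (x + 4)^5, so the factor x + 4 appears with exponent 5: the algebraic multiplicity is 5.

rank(A + 4I) = 3, so the eigenspace has dimension 5 - 3 = 2: the geometric multiplicity is 2.

Since 2 < 5, A is not diagonalizable.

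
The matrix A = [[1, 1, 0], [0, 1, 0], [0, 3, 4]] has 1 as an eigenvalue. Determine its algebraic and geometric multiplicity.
The characteristic polynomial is (x - 4)(x - 1)^2, so the factor x - 1 appears with exponent 2: the algebraic multiplicity is 2.

rank(A - I) = 2, so the eigenspace has dimension 3 - 2 = 1: the geometric multiplicity is 1.

Since 1 < 2, A is not diagonalizable.

algebraic multiplicity 2, geometric multiplicity 1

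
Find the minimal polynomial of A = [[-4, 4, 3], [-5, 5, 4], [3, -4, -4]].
The characteristic polynomial factors as (x + 1)^3. The minimal polynomial is ∏(x - λ)^{k_λ} where k_λ is the size of the largest Jordan block at λ.

For λ = -1: rank(A + I) = 2, and the largest Jordan block has size 3 (the smallest k with rank((A + I)^k) = rank((A + I)^(k+1))).

So m_A(x) = (x + 1)^3.

m_A(x) = (x + 1)^3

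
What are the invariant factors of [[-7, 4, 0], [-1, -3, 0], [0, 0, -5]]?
x + 5, (x + 5)^2

The Jordan structure of A has elementary divisors (x + 5)^2, (x + 5). Arranging the block sizes at each eigenvalue in decreasing order and taking row products gives the invariant factors.

Invariant factors (smallest first, each dividing the next): x + 5, (x + 5)^2.

Check: the last factor (x + 5)^2 is the minimal polynomial, and the product (x + 5)^3 is the characteristic polynomial.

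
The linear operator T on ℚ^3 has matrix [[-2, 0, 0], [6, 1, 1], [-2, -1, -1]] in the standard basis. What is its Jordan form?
J = [[-2, 0, 0], [0, 0, 1], [0, 0, 0]]

The characteristic polynomial is det(xI - A) = x^2(x + 2), so the eigenvalues are -2 (algebraic multiplicity 1), 0 (algebraic multiplicity 2).

For λ = -2: algebraic multiplicity 1 gives one 1×1 block.

For λ = 0: rank(A) = 2, rank(A^2) = 1. The eigenspace has dimension 3 - 2 = 1, so there is 1 Jordan block; the rank sequence gives block sizes [2].

Assembling the blocks gives the Jordan form J above.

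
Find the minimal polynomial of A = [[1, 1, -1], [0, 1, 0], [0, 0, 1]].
m_A(x) = (x - 1)^2

The characteristic polynomial factors as (x - 1)^3. The minimal polynomial is ∏(x - λ)^{k_λ} where k_λ is the size of the largest Jordan block at λ.

For λ = 1: rank(A - I) = 1, and the largest Jordan block has size 2 (the smallest k with rank((A - I)^k) = rank((A - I)^(k+1))).

So m_A(x) = (x - 1)^2.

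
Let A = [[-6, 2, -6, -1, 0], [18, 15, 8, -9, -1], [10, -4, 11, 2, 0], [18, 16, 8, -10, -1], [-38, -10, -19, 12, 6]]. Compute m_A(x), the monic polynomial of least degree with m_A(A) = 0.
m_A(x) = (x - 6)^3(x + 1)

The characteristic polynomial factors as (x - 6)^3(x + 1)^2. The minimal polynomial is ∏(x - λ)^{k_λ} where k_λ is the size of the largest Jordan block at λ.

For λ = -1: rank(A + I) = 3, and the largest Jordan block has size 1 (the smallest k with rank((A + I)^k) = rank((A + I)^(k+1))).
For λ = 6: rank(A - 6I) = 4, and the largest Jordan block has size 3 (the smallest k with rank((A - 6I)^k) = rank((A - 6I)^(k+1))).

So m_A(x) = (x - 6)^3(x + 1).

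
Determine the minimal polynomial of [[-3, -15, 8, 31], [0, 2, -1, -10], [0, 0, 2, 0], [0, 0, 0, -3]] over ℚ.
The characteristic polynomial factors as (x - 2)^2(x + 3)^2. The minimal polynomial is ∏(x - λ)^{k_λ} where k_λ is the size of the largest Jordan block at λ.

For λ = -3: rank(A + 3I) = 3, and the largest Jordan block has size 2 (the smallest k with rank((A + 3I)^k) = rank((A + 3I)^(k+1))).
For λ = 2: rank(A - 2I) = 3, and the largest Jordan block has size 2 (the smallest k with rank((A - 2I)^k) = rank((A - 2I)^(k+1))).

So m_A(x) = (x - 2)^2(x + 3)^2.

m_A(x) = (x - 2)^2(x + 3)^2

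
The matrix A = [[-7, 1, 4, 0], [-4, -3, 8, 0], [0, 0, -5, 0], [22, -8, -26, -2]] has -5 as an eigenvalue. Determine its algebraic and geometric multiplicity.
algebraic multiplicity 3, geometric multiplicity 2

The characteristic polynomial is (x + 2)(x + 5)^3, so the factor x + 5 appears with exponent 3: the algebraic multiplicity is 3.

rank(A + 5I) = 2, so the eigenspace has dimension 4 - 2 = 2: the geometric multiplicity is 2.

Since 2 < 3, A is not diagonalizable.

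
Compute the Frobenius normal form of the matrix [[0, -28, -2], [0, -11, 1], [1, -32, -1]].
R = [[0, 0, -50], [1, 0, -45], [0, 1, -12]]

The invariant factors of A (the non-unit diagonal entries of the Smith normal form of xI - A over ℚ[x]) are (x + 2)(x + 5)^2, each dividing the next. The characteristic polynomial is their product, (x + 2)(x + 5)^2.

The rational canonical form is the block-diagonal matrix of companion matrices C(f_i):
R = [[0, 0, -50], [1, 0, -45], [0, 1, -12]].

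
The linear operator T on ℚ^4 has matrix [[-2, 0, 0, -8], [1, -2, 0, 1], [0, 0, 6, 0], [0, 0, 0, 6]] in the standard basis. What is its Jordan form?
J = [[-2, 1, 0, 0], [0, -2, 0, 0], [0, 0, 6, 0], [0, 0, 0, 6]]

The characteristic polynomial is det(xI - A) = (x - 6)^2(x + 2)^2, so the eigenvalues are -2 (algebraic multiplicity 2), 6 (algebraic multiplicity 2).

For λ = -2: rank(A + 2I) = 3, rank((A + 2I)^2) = 2. The eigenspace has dimension 4 - 3 = 1, so there is 1 Jordan block; the rank sequence gives block sizes [2].

For λ = 6: rank(A - 6I) = 2. The eigenspace has dimension 4 - 2 = 2, so there are 2 Jordan blocks; the rank sequence gives block sizes [1, 1].

Assembling the blocks gives the Jordan form J above.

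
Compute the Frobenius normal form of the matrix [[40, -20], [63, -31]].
R = [[0, -20], [1, 9]]

The invariant factors of A (the non-unit diagonal entries of the Smith normal form of xI - A over ℚ[x]) are (x - 5)(x - 4), each dividing the next. The characteristic polynomial is their product, (x - 5)(x - 4).

The rational canonical form is the block-diagonal matrix of companion matrices C(f_i):
R = [[0, -20], [1, 9]].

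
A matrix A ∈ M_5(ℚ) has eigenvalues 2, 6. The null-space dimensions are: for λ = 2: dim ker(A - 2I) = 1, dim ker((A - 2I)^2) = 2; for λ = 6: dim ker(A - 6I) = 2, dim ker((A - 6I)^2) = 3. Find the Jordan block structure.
Jordan blocks: (2, 2), (6, 2), (6, 1)

λ = 2: successive nullity increments [1, 1] count blocks of size ≥ k; block sizes are [2].
λ = 6: successive nullity increments [2, 1] count blocks of size ≥ k; block sizes are [2, 1].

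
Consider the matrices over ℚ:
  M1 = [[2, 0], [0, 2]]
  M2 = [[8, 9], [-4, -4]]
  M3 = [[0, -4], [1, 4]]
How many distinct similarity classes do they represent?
2 classes: {M1}, {M2, M3}

Characteristic polynomials: χ_{M1} = (x - 2)^2, χ_{M2} = (x - 2)^2, χ_{M3} = (x - 2)^2.

{M1}: invariant factors x - 2, x - 2.

{M2, M3}: invariant factors (x - 2)^2.

Matrices are similar if and only if their invariant-factor lists agree; the partition into similarity classes is {M1}, {M2, M3}.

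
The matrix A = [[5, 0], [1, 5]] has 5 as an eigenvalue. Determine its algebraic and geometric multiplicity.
algebraic multiplicity 2, geometric multiplicity 1

The characteristic polynomial is (x - 5)^2, so the factor x - 5 appears with exponent 2: the algebraic multiplicity is 2.

rank(A - 5I) = 1, so the eigenspace has dimension 2 - 1 = 1: the geometric multiplicity is 1.

Since 1 < 2, A is not diagonalizable.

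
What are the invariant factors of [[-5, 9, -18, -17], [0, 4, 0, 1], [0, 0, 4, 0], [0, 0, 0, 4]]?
The Jordan structure of A has elementary divisors (x + 5), (x - 4)^2, (x - 4). Arranging the block sizes at each eigenvalue in decreasing order and taking row products gives the invariant factors.

Invariant factors (smallest first, each dividing the next): x - 4, (x - 4)^2(x + 5).

Check: the last factor (x - 4)^2(x + 5) is the minimal polynomial, and the product (x - 4)^3(x + 5) is the characteristic polynomial.

x - 4, (x - 4)^2(x + 5)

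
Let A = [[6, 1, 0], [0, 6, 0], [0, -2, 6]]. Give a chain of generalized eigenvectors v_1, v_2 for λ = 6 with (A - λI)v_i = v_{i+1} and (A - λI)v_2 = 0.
v_1 = [[1, 1, 0]]^T, v_2 = [[1, 0, -2]]^T

We seek v_1 ∈ ker((A - 6I)^2) \ ker(A - 6I), then set v_{i+1} = (A - 6I) v_i.

One such chain is v_1 = [[1, 1, 0]]^T, v_2 = [[1, 0, -2]]^T. Check: (A - 6I) v_2 = [[0, 0, 0]]^T = 0.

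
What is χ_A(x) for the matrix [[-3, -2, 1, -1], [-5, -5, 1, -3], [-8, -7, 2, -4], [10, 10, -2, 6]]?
xI - A = [[x + 3, 2, -1, 1], [5, x + 5, -1, 3], [8, 7, x - 2, 4], [-10, -10, 2, x - 6]].

Expanding det(xI - A) along the first row:
det(xI - A) = + (x + 3)·det([[x + 5, -1, 3], [7, x - 2, 4], [-10, 2, x - 6]]) - (2)·det([[5, -1, 3], [8, x - 2, 4], [-10, 2, x - 6]]) + (-1)·det([[5, x + 5, 3], [8, 7, 4], [-10, -10, x - 6]]) - (1)·det([[5, x + 5, -1], [8, 7, x - 2], [-10, -10, 2]]).

Evaluating gives χ_A(x) = x^4.

χ_A(x) = x^4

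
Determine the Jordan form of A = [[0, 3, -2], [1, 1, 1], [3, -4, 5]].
J = [[2, 1, 0], [0, 2, 1], [0, 0, 2]]

The characteristic polynomial is det(xI - A) = (x - 2)^3, so the eigenvalues are 2 (algebraic multiplicity 3).

For λ = 2: rank(A - 2I) = 2, rank((A - 2I)^2) = 1, rank((A - 2I)^3) = 0. The eigenspace has dimension 3 - 2 = 1, so there is 1 Jordan block; the rank sequence gives block sizes [3].

Assembling the blocks gives the Jordan form J above.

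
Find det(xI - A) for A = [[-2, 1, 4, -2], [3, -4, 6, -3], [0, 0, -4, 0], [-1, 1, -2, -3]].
xI - A = [[x + 2, -1, -4, 2], [-3, x + 4, -6, 3], [0, 0, x + 4, 0], [1, -1, 2, x + 3]].

Expanding det(xI - A) along the first row:
det(xI - A) = + (x + 2)·det([[x + 4, -6, 3], [0, x + 4, 0], [-1, 2, x + 3]]) - (-1)·det([[-3, -6, 3], [0, x + 4, 0], [1, 2, x + 3]]) + (-4)·det([[-3, x + 4, 3], [0, 0, 0], [1, -1, x + 3]]) - (2)·det([[-3, x + 4, -6], [0, 0, x + 4], [1, -1, 2]]).

Evaluating gives χ_A(x) = x^4 + 13x^3 + 60x^2 + 112x + 64 = (x + 1)(x + 4)^3.

χ_A(x) = (x + 1)(x + 4)^3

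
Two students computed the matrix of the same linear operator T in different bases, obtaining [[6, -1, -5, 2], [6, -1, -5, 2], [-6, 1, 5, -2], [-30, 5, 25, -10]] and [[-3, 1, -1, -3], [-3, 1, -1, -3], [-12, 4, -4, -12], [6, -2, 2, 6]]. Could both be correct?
Two matrices over a field are similar if and only if they have the same invariant factors.

Both A and B have characteristic polynomial x^4 and minimal polynomial x^2. Computing further, both have invariant factors x, x, x^2. Hence A and B are similar.

Yes.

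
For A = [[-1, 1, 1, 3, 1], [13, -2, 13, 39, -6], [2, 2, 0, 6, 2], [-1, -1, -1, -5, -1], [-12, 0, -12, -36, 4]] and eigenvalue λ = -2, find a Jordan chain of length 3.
v_1 = [[0, -2, 1, 0, 2]]^T, v_2 = [[1, 1, 2, -1, 0]]^T, v_3 = [[1, 0, 2, -1, 0]]^T

We seek v_1 ∈ ker((A + 2I)^3) \ ker((A + 2I)^2), then set v_{i+1} = (A + 2I) v_i.

One such chain is v_1 = [[0, -2, 1, 0, 2]]^T, v_2 = [[1, 1, 2, -1, 0]]^T, v_3 = [[1, 0, 2, -1, 0]]^T. Check: (A + 2I) v_3 = [[0, 0, 0, 0, 0]]^T = 0.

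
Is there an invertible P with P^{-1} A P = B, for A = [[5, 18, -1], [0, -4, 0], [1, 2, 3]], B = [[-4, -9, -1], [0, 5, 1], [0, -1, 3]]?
Yes.

Two matrices over a field are similar if and only if they have the same invariant factors.

Both A and B have characteristic polynomial (x - 4)^2(x + 4) and minimal polynomial (x - 4)^2(x + 4). Computing further, both have invariant factors (x - 4)^2(x + 4). Hence A and B are similar.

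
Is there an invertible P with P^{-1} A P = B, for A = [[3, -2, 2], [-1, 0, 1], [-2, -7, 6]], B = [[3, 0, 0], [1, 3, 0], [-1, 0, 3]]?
No.

Both have characteristic polynomial (x - 3)^3, but the minimal polynomial of A is (x - 3)^3 while the minimal polynomial of B is (x - 3)^2. The minimal polynomial is a similarity invariant, so A and B are not similar.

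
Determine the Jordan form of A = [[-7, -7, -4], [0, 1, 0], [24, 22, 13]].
J = [[1, 1, 0], [0, 1, 0], [0, 0, 5]]

The characteristic polynomial is det(xI - A) = (x - 5)(x - 1)^2, so the eigenvalues are 1 (algebraic multiplicity 2), 5 (algebraic multiplicity 1).

For λ = 1: rank(A - I) = 2, rank((A - I)^2) = 1. The eigenspace has dimension 3 - 2 = 1, so there is 1 Jordan block; the rank sequence gives block sizes [2].

For λ = 5: algebraic multiplicity 1 gives one 1×1 block.

Assembling the blocks gives the Jordan form J above.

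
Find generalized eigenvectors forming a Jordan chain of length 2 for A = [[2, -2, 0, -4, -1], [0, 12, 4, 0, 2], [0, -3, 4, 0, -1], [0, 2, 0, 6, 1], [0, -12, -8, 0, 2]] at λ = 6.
We seek v_1 ∈ ker((A - 6I)^2) \ ker(A - 6I), then set v_{i+1} = (A - 6I) v_i.

One such chain is v_1 = [[0, 1, 0, 0, -1]]^T, v_2 = [[-1, 4, -2, 1, -8]]^T. Check: (A - 6I) v_2 = [[0, 0, 0, 0, 0]]^T = 0.

v_1 = [[0, 1, 0, 0, -1]]^T, v_2 = [[-1, 4, -2, 1, -8]]^T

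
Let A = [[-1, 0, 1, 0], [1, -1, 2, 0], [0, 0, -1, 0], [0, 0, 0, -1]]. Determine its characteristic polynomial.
xI - A = [[x + 1, 0, -1, 0], [-1, x + 1, -2, 0], [0, 0, x + 1, 0], [0, 0, 0, x + 1]].

Expanding det(xI - A) along the first row:
det(xI - A) = + (x + 1)·det([[x + 1, -2, 0], [0, x + 1, 0], [0, 0, x + 1]]) - (0)·det([[-1, -2, 0], [0, x + 1, 0], [0, 0, x + 1]]) + (-1)·det([[-1, x + 1, 0], [0, 0, 0], [0, 0, x + 1]]) - (0)·det([[-1, x + 1, -2], [0, 0, x + 1], [0, 0, 0]]).

Evaluating gives χ_A(x) = x^4 + 4x^3 + 6x^2 + 4x + 1 = (x + 1)^4.

χ_A(x) = (x + 1)^4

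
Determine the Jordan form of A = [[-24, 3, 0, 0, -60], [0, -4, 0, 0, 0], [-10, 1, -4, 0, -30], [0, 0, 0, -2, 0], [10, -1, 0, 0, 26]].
The characteristic polynomial is det(xI - A) = (x - 6)(x + 2)(x + 4)^3, so the eigenvalues are -4 (algebraic multiplicity 3), -2 (algebraic multiplicity 1), 6 (algebraic multiplicity 1).

For λ = -4: rank(A + 4I) = 3, rank((A + 4I)^2) = 2. The eigenspace has dimension 5 - 3 = 2, so there are 2 Jordan blocks; the rank sequence gives block sizes [2, 1].

For λ = -2: algebraic multiplicity 1 gives one 1×1 block.

For λ = 6: algebraic multiplicity 1 gives one 1×1 block.

Assembling the blocks gives the Jordan form J above.

J = [[-4, 1, 0, 0, 0], [0, -4, 0, 0, 0], [0, 0, -4, 0, 0], [0, 0, 0, -2, 0], [0, 0, 0, 0, 6]]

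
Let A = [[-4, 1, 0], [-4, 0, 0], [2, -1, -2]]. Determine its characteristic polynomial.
xI - A = [[x + 4, -1, 0], [4, x, 0], [-2, 1, x + 2]].

Expanding det(xI - A) along the first row:
det(xI - A) = + (x + 4)·det([[x, 0], [1, x + 2]]) - (-1)·det([[4, 0], [-2, x + 2]]) + (0)·det([[4, x], [-2, 1]]).

Evaluating gives χ_A(x) = x^3 + 6x^2 + 12x + 8 = (x + 2)^3.

χ_A(x) = (x + 2)^3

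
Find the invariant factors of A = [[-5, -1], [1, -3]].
(x + 4)^2

The Jordan structure of A has elementary divisors (x + 4)^2. Arranging the block sizes at each eigenvalue in decreasing order and taking row products gives the invariant factors.

Invariant factors (smallest first, each dividing the next): (x + 4)^2.

Check: the last factor (x + 4)^2 is the minimal polynomial, and the product (x + 4)^2 is the characteristic polynomial.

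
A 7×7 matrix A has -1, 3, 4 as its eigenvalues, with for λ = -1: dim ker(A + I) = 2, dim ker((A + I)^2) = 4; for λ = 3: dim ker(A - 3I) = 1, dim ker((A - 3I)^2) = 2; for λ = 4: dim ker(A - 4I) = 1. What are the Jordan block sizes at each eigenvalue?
Jordan blocks: (-1, 2), (-1, 2), (3, 2), (4, 1)

λ = -1: successive nullity increments [2, 2] count blocks of size ≥ k; block sizes are [2, 2].
λ = 3: successive nullity increments [1, 1] count blocks of size ≥ k; block sizes are [2].
λ = 4: successive nullity increments [1] count blocks of size ≥ k; block sizes are [1].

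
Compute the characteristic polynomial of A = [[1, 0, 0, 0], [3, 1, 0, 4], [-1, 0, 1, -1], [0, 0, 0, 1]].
xI - A = [[x - 1, 0, 0, 0], [-3, x - 1, 0, -4], [1, 0, x - 1, 1], [0, 0, 0, x - 1]].

Expanding det(xI - A) along the first row:
det(xI - A) = + (x - 1)·det([[x - 1, 0, -4], [0, x - 1, 1], [0, 0, x - 1]]) - (0)·det([[-3, 0, -4], [1, x - 1, 1], [0, 0, x - 1]]) + (0)·det([[-3, x - 1, -4], [1, 0, 1], [0, 0, x - 1]]) - (0)·det([[-3, x - 1, 0], [1, 0, x - 1], [0, 0, 0]]).

Evaluating gives χ_A(x) = x^4 - 4x^3 + 6x^2 - 4x + 1 = (x - 1)^4.

χ_A(x) = (x - 1)^4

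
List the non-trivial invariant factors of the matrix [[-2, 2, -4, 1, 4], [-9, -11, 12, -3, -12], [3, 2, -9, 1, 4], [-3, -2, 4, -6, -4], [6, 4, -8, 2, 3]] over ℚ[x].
x + 5, x + 5, x + 5, (x + 5)^2

The Jordan structure of A has elementary divisors (x + 5)^2, (x + 5), (x + 5), (x + 5). Arranging the block sizes at each eigenvalue in decreasing order and taking row products gives the invariant factors.

Invariant factors (smallest first, each dividing the next): x + 5, x + 5, x + 5, (x + 5)^2.

Check: the last factor (x + 5)^2 is the minimal polynomial, and the product (x + 5)^5 is the characteristic polynomial.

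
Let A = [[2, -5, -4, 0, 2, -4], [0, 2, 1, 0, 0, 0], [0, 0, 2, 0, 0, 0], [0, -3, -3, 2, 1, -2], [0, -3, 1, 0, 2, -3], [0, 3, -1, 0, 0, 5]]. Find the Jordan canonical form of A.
J = [[2, 1, 0, 0, 0, 0], [0, 2, 1, 0, 0, 0], [0, 0, 2, 0, 0, 0], [0, 0, 0, 2, 1, 0], [0, 0, 0, 0, 2, 0], [0, 0, 0, 0, 0, 5]]

The characteristic polynomial is det(xI - A) = (x - 5)(x - 2)^5, so the eigenvalues are 2 (algebraic multiplicity 5), 5 (algebraic multiplicity 1).

For λ = 2: rank(A - 2I) = 4, rank((A - 2I)^2) = 2, rank((A - 2I)^3) = 1. The eigenspace has dimension 6 - 4 = 2, so there are 2 Jordan blocks; the rank sequence gives block sizes [3, 2].

For λ = 5: algebraic multiplicity 1 gives one 1×1 block.

Assembling the blocks gives the Jordan form J above.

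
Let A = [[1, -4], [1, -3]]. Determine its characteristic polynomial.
χ_A(x) = (x + 1)^2

xI - A = [[x - 1, 4], [-1, x + 3]].

Expanding det(xI - A) along the first row:
det(xI - A) = + (x - 1)·det([[x + 3]]) - (4)·det([[-1]]).

Evaluating gives χ_A(x) = x^2 + 2x + 1 = (x + 1)^2.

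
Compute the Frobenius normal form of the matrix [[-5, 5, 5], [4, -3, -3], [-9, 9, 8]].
The invariant factors of A (the non-unit diagonal entries of the Smith normal form of xI - A over ℚ[x]) are x^3 + 3x - 5, each dividing the next. The characteristic polynomial is their product, x^3 + 3x - 5.

The rational canonical form is the block-diagonal matrix of companion matrices C(f_i):
R = [[0, 0, 5], [1, 0, -3], [0, 1, 0]].

Note the characteristic polynomial does not split into linear factors over ℚ, so A has no Jordan form over ℚ; the rational canonical form exists over any field.

R = [[0, 0, 5], [1, 0, -3], [0, 1, 0]]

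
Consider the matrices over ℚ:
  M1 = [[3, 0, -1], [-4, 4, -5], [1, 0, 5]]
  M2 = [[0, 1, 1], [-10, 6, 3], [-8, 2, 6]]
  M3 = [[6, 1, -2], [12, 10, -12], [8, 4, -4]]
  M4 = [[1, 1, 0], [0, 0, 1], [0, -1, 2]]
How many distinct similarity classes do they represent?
Characteristic polynomials: χ_{M1} = (x - 4)^3, χ_{M2} = (x - 4)^3, χ_{M3} = (x - 4)^3, χ_{M4} = (x - 1)^3.

{M1, M2}: invariant factors (x - 4)^3.

{M3}: invariant factors x - 4, (x - 4)^2.

{M4}: invariant factors (x - 1)^3.

Matrices are similar if and only if their invariant-factor lists agree; the partition into similarity classes is {M1, M2}, {M3}, {M4}.

3 classes: {M1, M2}, {M3}, {M4}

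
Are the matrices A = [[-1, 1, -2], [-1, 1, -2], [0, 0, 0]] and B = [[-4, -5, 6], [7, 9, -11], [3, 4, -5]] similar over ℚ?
No.

Both have characteristic polynomial x^3, but the minimal polynomial of A is x^2 while the minimal polynomial of B is x^3. The minimal polynomial is a similarity invariant, so A and B are not similar.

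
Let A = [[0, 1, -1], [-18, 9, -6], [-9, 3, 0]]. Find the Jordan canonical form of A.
J = [[3, 1, 0], [0, 3, 0], [0, 0, 3]]

The characteristic polynomial is det(xI - A) = (x - 3)^3, so the eigenvalues are 3 (algebraic multiplicity 3).

For λ = 3: rank(A - 3I) = 1, rank((A - 3I)^2) = 0. The eigenspace has dimension 3 - 1 = 2, so there are 2 Jordan blocks; the rank sequence gives block sizes [2, 1].

Assembling the blocks gives the Jordan form J above.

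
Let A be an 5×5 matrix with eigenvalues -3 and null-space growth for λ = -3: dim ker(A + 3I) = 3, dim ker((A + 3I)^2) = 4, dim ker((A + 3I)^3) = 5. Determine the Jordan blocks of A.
λ = -3: successive nullity increments [3, 1, 1] count blocks of size ≥ k; block sizes are [3, 1, 1].

Jordan blocks: (-3, 3), (-3, 1), (-3, 1)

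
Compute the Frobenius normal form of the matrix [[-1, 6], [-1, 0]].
R = [[0, -6], [1, -1]]

The invariant factors of A (the non-unit diagonal entries of the Smith normal form of xI - A over ℚ[x]) are x^2 + x + 6, each dividing the next. The characteristic polynomial is their product, x^2 + x + 6.

The rational canonical form is the block-diagonal matrix of companion matrices C(f_i):
R = [[0, -6], [1, -1]].

Note the characteristic polynomial does not split into linear factors over ℚ, so A has no Jordan form over ℚ; the rational canonical form exists over any field.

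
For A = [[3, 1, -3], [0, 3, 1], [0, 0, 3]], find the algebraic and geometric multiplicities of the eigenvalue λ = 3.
algebraic multiplicity 3, geometric multiplicity 1

The characteristic polynomial is (x - 3)^3, so the factor x - 3 appears with exponent 3: the algebraic multiplicity is 3.

rank(A - 3I) = 2, so the eigenspace has dimension 3 - 2 = 1: the geometric multiplicity is 1.

Since 1 < 3, A is not diagonalizable.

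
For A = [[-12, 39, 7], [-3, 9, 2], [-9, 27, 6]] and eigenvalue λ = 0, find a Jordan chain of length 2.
v_1 = [[4, 1, 2]]^T, v_2 = [[5, 1, 3]]^T

We seek v_1 ∈ ker(A^2) \ ker(A), then set v_{i+1} = A v_i.

One such chain is v_1 = [[4, 1, 2]]^T, v_2 = [[5, 1, 3]]^T. Check: A v_2 = [[0, 0, 0]]^T = 0.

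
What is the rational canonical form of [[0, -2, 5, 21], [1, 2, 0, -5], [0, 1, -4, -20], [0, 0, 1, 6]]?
R = [[0, 0, 0, -1], [1, 0, 0, -4], [0, 1, 0, -2], [0, 0, 1, 4]]

The invariant factors of A (the non-unit diagonal entries of the Smith normal form of xI - A over ℚ[x]) are (x^2 - 2x - 1)^2, each dividing the next. The characteristic polynomial is their product, (x^2 - 2x - 1)^2.

The rational canonical form is the block-diagonal matrix of companion matrices C(f_i):
R = [[0, 0, 0, -1], [1, 0, 0, -4], [0, 1, 0, -2], [0, 0, 1, 4]].

Note the characteristic polynomial does not split into linear factors over ℚ, so A has no Jordan form over ℚ; the rational canonical form exists over any field.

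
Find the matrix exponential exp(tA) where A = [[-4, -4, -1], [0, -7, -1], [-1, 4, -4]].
A has Jordan form J = [[-5, 1, 0], [0, -5, 1], [0, 0, -5]] with A = PJP^{-1}, so e^{tA} = P e^{tJ} P^{-1}.

For a Jordan block J_k(λ), e^{tJ_k(λ)} = e^{λt} · (I + tN + t^2 N^2/2! + ... + t^{k-1} N^{k-1}/(k-1)!) where N is the nilpotent superdiagonal part.

Assembling the blocks and conjugating back gives the entries of e^{tA} as shown above.

e^{tA} = [[(t^2 + t + 1)*e^{-5*t}, -4*t*e^{-5*t}, t*(t - 1)*e^{-5*t}], [t^2*e^{-5*t}/2, (1 - 2*t)*e^{-5*t}, t*(t - 2)*e^{-5*t}/2], [t*(-t - 1)*e^{-5*t}, 4*t*e^{-5*t}, (-t^2 + t + 1)*e^{-5*t}]]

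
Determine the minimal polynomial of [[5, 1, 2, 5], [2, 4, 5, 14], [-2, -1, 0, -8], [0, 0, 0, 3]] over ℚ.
The characteristic polynomial factors as (x - 3)^4. The minimal polynomial is ∏(x - λ)^{k_λ} where k_λ is the size of the largest Jordan block at λ.

For λ = 3: rank(A - 3I) = 2, and the largest Jordan block has size 3 (the smallest k with rank((A - 3I)^k) = rank((A - 3I)^(k+1))).

So m_A(x) = (x - 3)^3.

m_A(x) = (x - 3)^3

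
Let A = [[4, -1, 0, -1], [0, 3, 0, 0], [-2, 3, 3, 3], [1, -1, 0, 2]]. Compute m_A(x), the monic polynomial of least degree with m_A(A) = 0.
The characteristic polynomial factors as (x - 3)^4. The minimal polynomial is ∏(x - λ)^{k_λ} where k_λ is the size of the largest Jordan block at λ.

For λ = 3: rank(A - 3I) = 2, and the largest Jordan block has size 3 (the smallest k with rank((A - 3I)^k) = rank((A - 3I)^(k+1))).

So m_A(x) = (x - 3)^3.

m_A(x) = (x - 3)^3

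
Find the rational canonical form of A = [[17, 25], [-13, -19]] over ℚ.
R = [[0, -2], [1, -2]]

The invariant factors of A (the non-unit diagonal entries of the Smith normal form of xI - A over ℚ[x]) are x^2 + 2x + 2, each dividing the next. The characteristic polynomial is their product, x^2 + 2x + 2.

The rational canonical form is the block-diagonal matrix of companion matrices C(f_i):
R = [[0, -2], [1, -2]].

Note the characteristic polynomial does not split into linear factors over ℚ, so A has no Jordan form over ℚ; the rational canonical form exists over any field.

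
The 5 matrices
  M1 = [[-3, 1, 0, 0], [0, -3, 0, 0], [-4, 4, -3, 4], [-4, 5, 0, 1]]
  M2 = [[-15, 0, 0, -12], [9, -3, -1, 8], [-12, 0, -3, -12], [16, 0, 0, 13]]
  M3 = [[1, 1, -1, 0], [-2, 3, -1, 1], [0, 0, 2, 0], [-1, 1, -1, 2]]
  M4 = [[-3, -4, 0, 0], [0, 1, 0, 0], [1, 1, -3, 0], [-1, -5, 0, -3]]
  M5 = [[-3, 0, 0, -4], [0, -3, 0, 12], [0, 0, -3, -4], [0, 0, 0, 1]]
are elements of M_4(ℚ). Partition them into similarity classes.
Characteristic polynomials: χ_{M1} = (x - 1)(x + 3)^3, χ_{M2} = (x - 1)(x + 3)^3, χ_{M3} = (x - 2)^4, χ_{M4} = (x - 1)(x + 3)^3, χ_{M5} = (x - 1)(x + 3)^3.

{M1, M2, M4}: invariant factors x + 3, (x - 1)(x + 3)^2.

{M3}: invariant factors x - 2, (x - 2)^3.

{M5}: invariant factors x + 3, x + 3, (x - 1)(x + 3).

Matrices are similar if and only if their invariant-factor lists agree; the partition into similarity classes is {M1, M2, M4}, {M3}, {M5}.

3 classes: {M1, M2, M4}, {M3}, {M5}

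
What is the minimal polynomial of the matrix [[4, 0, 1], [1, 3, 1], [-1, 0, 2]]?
m_A(x) = (x - 3)^2

The characteristic polynomial factors as (x - 3)^3. The minimal polynomial is ∏(x - λ)^{k_λ} where k_λ is the size of the largest Jordan block at λ.

For λ = 3: rank(A - 3I) = 1, and the largest Jordan block has size 2 (the smallest k with rank((A - 3I)^k) = rank((A - 3I)^(k+1))).

So m_A(x) = (x - 3)^2.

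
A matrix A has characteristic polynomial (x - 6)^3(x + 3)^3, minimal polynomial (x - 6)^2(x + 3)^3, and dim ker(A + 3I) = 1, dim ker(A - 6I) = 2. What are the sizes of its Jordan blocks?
λ = -3: algebraic multiplicity 3 (exponent in χ_A), largest block size 3 (exponent in m_A), 1 block (geometric multiplicity). This forces block sizes [3].
λ = 6: algebraic multiplicity 3 (exponent in χ_A), largest block size 2 (exponent in m_A), 2 blocks (geometric multiplicity). These force block sizes [2, 1].

Jordan blocks: (-3, 3), (6, 2), (6, 1)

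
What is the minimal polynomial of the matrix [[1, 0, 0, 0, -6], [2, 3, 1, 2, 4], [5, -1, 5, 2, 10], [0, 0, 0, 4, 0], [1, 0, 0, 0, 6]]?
The characteristic polynomial factors as (x - 4)^4(x - 3). The minimal polynomial is ∏(x - λ)^{k_λ} where k_λ is the size of the largest Jordan block at λ.

For λ = 3: rank(A - 3I) = 4, and the largest Jordan block has size 1 (the smallest k with rank((A - 3I)^k) = rank((A - 3I)^(k+1))).
For λ = 4: rank(A - 4I) = 2, and the largest Jordan block has size 2 (the smallest k with rank((A - 4I)^k) = rank((A - 4I)^(k+1))).

So m_A(x) = (x - 4)^2(x - 3).

m_A(x) = (x - 4)^2(x - 3)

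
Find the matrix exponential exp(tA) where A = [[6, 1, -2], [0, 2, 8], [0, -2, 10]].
A has Jordan form J = [[6, 1, 0], [0, 6, 0], [0, 0, 6]] with A = PJP^{-1}, so e^{tA} = P e^{tJ} P^{-1}.

For a Jordan block J_k(λ), e^{tJ_k(λ)} = e^{λt} · (I + tN + t^2 N^2/2! + ... + t^{k-1} N^{k-1}/(k-1)!) where N is the nilpotent superdiagonal part.

Assembling the blocks and conjugating back gives the entries of e^{tA} as shown above.

e^{tA} = [[e^{6*t}, t*e^{6*t}, -2*t*e^{6*t}], [0, (1 - 4*t)*e^{6*t}, 8*t*e^{6*t}], [0, -2*t*e^{6*t}, (4*t + 1)*e^{6*t}]]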